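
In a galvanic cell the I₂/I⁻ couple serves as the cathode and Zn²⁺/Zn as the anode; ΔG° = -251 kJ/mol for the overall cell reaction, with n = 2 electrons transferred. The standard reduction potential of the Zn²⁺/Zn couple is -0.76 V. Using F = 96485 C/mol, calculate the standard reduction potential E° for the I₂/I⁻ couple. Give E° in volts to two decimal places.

+0.54 V

E°cell = −ΔG°/(nF) = −(-251×10³)/((2)(96485)) = +1.301 V.
Since I₂/I⁻ is the cathode and Zn²⁺/Zn the anode, E°cell = E°(I₂/I⁻) − E°(Zn²⁺/Zn).
So E°(I₂/I⁻) = E°cell + E°(Zn²⁺/Zn) = +1.301 + (-0.76) = +0.54 V.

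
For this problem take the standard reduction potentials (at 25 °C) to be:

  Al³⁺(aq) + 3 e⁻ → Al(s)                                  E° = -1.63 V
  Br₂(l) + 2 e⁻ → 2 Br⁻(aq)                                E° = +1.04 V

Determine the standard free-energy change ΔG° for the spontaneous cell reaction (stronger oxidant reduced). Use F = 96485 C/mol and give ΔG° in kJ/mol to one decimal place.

Br₂/Br⁻ (E° = +1.04 V) is the cathode; Al³⁺/Al (E° = -1.63 V) is the anode, so E°cell = +2.67 V.
Balancing electrons gives n = 6 (lcm of 2 and 3).
ΔG° = −nFE° = −(6)(96485)(+2.67) = -1,545,690 J = -1545.7 kJ/mol.

-1545.7 kJ/mol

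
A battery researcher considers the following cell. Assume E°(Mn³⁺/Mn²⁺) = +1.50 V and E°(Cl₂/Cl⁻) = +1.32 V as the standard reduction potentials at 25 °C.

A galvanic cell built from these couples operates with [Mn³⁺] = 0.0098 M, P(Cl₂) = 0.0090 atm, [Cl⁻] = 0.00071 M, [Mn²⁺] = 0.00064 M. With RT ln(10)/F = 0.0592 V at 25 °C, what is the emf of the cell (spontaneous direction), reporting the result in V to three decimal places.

+0.124 V

Mn³⁺/Mn²⁺ is the cathode (higher E°), Cl₂/Cl⁻ the anode: E°cell = +1.50 − (+1.32) = +0.18 V, n = 2.
Overall: 2 Mn³⁺(aq) + 2 Cl⁻(aq) → 2 Mn²⁺(aq) + Cl₂(g)
Q = [Mn²⁺]^2·P(Cl₂) / ([Mn³⁺]^2·[Cl⁻]^2); log Q = 1.882.
E = E° − (0.0592/n) log Q = +0.18 − (0.0592/2)(1.882) = +0.124 V.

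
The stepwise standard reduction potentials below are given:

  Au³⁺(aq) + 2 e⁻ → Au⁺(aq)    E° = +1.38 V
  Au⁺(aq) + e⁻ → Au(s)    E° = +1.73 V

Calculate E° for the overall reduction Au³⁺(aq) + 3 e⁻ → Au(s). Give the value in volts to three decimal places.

Adding the free-energy changes (−nFE°) of the two steps gives −n₃FE°₃ = −n₁FE°₁ − n₂FE°₂.
E°₃ = (2×+1.38 + 1×+1.73) / 3 = (+4.490) / 3 = +1.497 V.

+1.497 V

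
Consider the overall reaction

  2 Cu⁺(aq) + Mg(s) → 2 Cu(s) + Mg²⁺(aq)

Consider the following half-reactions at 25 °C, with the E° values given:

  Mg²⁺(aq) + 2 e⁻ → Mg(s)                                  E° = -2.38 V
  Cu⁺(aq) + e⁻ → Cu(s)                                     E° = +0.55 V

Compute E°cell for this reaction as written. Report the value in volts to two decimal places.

The Cu⁺/Cu couple has the higher reduction potential, so it is the cathode; Mg²⁺/Mg is oxidised at the anode.
E°cell = E°(cathode) − E°(anode) = (+0.55) − (-2.38) = +2.93 V.

+2.93 V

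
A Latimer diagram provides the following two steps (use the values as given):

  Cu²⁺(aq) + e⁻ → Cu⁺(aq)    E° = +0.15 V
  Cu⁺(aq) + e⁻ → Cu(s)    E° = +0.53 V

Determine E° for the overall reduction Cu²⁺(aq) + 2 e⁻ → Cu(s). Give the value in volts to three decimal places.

+0.340 V

Adding the free-energy changes (−nFE°) of the two steps gives −n₃FE°₃ = −n₁FE°₁ − n₂FE°₂.
E°₃ = (1×+0.15 + 1×+0.53) / 2 = (+0.680) / 2 = +0.340 V.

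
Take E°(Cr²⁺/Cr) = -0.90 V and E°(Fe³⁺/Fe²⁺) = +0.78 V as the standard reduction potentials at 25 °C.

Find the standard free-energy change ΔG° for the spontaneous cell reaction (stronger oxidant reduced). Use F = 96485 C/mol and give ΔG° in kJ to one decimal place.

-324.2 kJ

Fe³⁺/Fe²⁺ (E° = +0.78 V) is the cathode; Cr²⁺/Cr (E° = -0.90 V) is the anode, so E°cell = +1.68 V.
Balancing electrons gives n = 2 (lcm of 1 and 2).
ΔG° = −nFE° = −(2)(96485)(+1.68) = -324,190 J = -324.2 kJ.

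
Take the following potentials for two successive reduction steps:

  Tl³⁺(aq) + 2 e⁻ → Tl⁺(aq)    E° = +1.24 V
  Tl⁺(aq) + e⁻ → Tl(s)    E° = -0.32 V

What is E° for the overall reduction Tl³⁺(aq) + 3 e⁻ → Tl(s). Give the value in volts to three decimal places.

Adding the free-energy changes (−nFE°) of the two steps gives −n₃FE°₃ = −n₁FE°₁ − n₂FE°₂.
E°₃ = (2×+1.24 + 1×-0.32) / 3 = (+2.160) / 3 = +0.720 V.

+0.720 V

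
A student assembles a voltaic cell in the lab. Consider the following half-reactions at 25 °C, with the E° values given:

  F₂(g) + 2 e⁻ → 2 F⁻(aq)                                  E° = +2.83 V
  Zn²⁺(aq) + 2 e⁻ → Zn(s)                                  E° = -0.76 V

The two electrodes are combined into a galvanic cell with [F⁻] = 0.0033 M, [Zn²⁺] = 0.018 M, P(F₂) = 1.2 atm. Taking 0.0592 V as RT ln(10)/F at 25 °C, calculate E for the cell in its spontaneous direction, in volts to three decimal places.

+3.791 V

F₂/F⁻ is the cathode (higher E°), Zn²⁺/Zn the anode: E°cell = +2.83 − (-0.76) = +3.59 V, n = 2.
Overall: F₂(g) + Zn(s) → 2 F⁻(aq) + Zn²⁺(aq)
Q = [F⁻]^2·[Zn²⁺] / (P(F₂)); log Q = -6.787.
E = E° − (0.0592/n) log Q = +3.59 − (0.0592/2)(-6.787) = +3.791 V.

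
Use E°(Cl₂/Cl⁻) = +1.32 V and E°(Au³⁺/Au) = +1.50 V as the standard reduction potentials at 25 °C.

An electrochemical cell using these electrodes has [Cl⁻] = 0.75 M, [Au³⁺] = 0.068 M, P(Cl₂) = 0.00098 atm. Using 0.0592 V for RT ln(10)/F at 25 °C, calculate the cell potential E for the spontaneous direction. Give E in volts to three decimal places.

Au³⁺/Au is the cathode (higher E°), Cl₂/Cl⁻ the anode: E°cell = +1.50 − (+1.32) = +0.18 V, n = 6.
Overall: 2 Au³⁺(aq) + 6 Cl⁻(aq) → 2 Au(s) + 3 Cl₂(g)
Q = P(Cl₂)^3 / ([Au³⁺]^2·[Cl⁻]^6); log Q = -5.942.
E = E° − (0.0592/n) log Q = +0.18 − (0.0592/6)(-5.942) = +0.239 V.

+0.239 V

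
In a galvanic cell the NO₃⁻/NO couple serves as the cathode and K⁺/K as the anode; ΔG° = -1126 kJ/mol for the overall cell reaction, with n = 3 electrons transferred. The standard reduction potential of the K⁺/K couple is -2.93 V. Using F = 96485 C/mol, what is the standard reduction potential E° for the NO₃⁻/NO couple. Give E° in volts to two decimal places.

E°cell = −ΔG°/(nF) = −(-1126×10³)/((3)(96485)) = +3.890 V.
Since NO₃⁻/NO is the cathode and K⁺/K the anode, E°cell = E°(NO₃⁻/NO) − E°(K⁺/K).
So E°(NO₃⁻/NO) = E°cell + E°(K⁺/K) = +3.890 + (-2.93) = +0.96 V.

+0.96 V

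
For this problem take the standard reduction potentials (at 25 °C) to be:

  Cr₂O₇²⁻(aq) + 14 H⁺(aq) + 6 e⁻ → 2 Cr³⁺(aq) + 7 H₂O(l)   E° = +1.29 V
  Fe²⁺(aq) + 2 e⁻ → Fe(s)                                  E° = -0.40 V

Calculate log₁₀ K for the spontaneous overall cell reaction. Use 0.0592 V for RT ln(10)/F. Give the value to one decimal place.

171.3

Cathode: Cr₂O₇²⁻/Cr³⁺; anode: Fe²⁺/Fe. E°cell = +1.69 V, n = 6.
log K = nE°cell / 0.0592 = (6)(+1.69) / 0.0592 = 171.3.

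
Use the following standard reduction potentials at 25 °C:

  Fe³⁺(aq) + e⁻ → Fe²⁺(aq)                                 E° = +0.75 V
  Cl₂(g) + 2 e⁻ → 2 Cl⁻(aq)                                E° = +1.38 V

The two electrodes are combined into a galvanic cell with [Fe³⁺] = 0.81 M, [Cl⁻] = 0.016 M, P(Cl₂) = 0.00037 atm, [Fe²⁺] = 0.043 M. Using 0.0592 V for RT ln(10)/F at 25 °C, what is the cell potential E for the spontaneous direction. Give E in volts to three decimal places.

Cl₂/Cl⁻ is the cathode (higher E°), Fe³⁺/Fe²⁺ the anode: E°cell = +1.38 − (+0.75) = +0.63 V, n = 2.
Overall: Cl₂(g) + 2 Fe²⁺(aq) → 2 Cl⁻(aq) + 2 Fe³⁺(aq)
Q = [Cl⁻]^2·[Fe³⁺]^2 / (P(Cl₂)·[Fe²⁺]^2); log Q = 2.390.
E = E° − (0.0592/n) log Q = +0.63 − (0.0592/2)(2.390) = +0.559 V.

+0.559 V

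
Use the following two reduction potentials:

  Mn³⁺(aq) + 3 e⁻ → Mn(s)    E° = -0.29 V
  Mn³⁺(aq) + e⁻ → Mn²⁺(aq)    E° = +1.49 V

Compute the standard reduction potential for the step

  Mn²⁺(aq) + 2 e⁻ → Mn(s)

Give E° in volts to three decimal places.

Sequential free energies add, so n₃E°₃ = n₁E°₁ + n₂E°₂.
With n₃ = 3, and the known step contributing 1×(+1.49) V, the unknown satisfies 2·E° = 3×(-0.29) − 1×(+1.49) = -2.360.
E° = -2.360 / 2 = -1.180 V.

-1.180 V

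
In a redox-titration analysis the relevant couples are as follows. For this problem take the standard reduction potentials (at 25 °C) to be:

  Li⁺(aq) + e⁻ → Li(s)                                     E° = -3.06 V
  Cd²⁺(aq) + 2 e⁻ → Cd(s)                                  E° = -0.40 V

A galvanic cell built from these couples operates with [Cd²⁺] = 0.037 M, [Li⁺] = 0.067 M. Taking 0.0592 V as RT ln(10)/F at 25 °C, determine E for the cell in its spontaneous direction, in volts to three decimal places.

+2.687 V

Cd²⁺/Cd is the cathode (higher E°), Li⁺/Li the anode: E°cell = -0.40 − (-3.06) = +2.66 V, n = 2.
Overall: Cd²⁺(aq) + 2 Li(s) → Cd(s) + 2 Li⁺(aq)
Q = [Li⁺]^2 / ([Cd²⁺]); log Q = -0.916.
E = E° − (0.0592/n) log Q = +2.66 − (0.0592/2)(-0.916) = +2.687 V.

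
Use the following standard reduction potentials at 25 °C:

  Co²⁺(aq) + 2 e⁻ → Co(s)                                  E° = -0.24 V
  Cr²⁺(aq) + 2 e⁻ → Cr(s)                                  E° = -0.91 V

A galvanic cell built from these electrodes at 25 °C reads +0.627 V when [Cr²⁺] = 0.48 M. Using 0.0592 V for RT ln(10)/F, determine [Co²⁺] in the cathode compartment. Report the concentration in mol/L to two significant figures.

Co²⁺/Co is the cathode, Cr²⁺/Cr the anode: E°cell = +0.67 V, n = 2.
Overall reaction: Co²⁺(aq) + Cr(s) → Co(s) + Cr²⁺(aq); Q = [Cr²⁺]^1/[Co²⁺]^1.
From E = E° − (0.0592/n) log Q: log Q = (E° − E)·n/0.0592 = (+0.67 − (+0.627))·2/0.0592 = 1.4527.
So 1·log[Co²⁺] = 1·log(0.48) − log Q = -0.3188 − (1.4527) = -1.7715; [Co²⁺] = 10^(-1.7715) ≈ 0.017 M.

0.017 M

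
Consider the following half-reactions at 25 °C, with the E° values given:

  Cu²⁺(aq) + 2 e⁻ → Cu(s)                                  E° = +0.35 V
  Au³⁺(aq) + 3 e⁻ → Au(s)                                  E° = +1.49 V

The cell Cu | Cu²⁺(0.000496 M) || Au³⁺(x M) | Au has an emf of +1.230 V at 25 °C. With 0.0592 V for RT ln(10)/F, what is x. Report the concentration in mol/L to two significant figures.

0.40 M

Au³⁺/Au is the cathode, Cu²⁺/Cu the anode: E°cell = +1.14 V, n = 6.
Overall reaction: 2 Au³⁺(aq) + 3 Cu(s) → 2 Au(s) + 3 Cu²⁺(aq); Q = [Cu²⁺]^3/[Au³⁺]^2.
From E = E° − (0.0592/n) log Q: log Q = (E° − E)·n/0.0592 = (+1.14 − (+1.230))·6/0.0592 = -9.1216.
So 2·log[Au³⁺] = 3·log(0.000496) − log Q = -9.9136 − (-9.1216) = -0.7920; log[Au³⁺] = -0.7920 / 2 = -0.3960; [Au³⁺] = 10^(-0.3960) ≈ 0.40 M.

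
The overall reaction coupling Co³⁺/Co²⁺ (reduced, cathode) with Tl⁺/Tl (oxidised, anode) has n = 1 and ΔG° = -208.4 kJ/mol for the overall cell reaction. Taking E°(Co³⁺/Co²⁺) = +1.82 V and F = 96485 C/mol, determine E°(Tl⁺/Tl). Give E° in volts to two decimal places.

-0.34 V

E°cell = −ΔG°/(nF) = −(-208.4×10³)/((1)(96485)) = +2.160 V.
Since Co³⁺/Co²⁺ is the cathode and Tl⁺/Tl the anode, E°cell = E°(Co³⁺/Co²⁺) − E°(Tl⁺/Tl).
So E°(Tl⁺/Tl) = E°(Co³⁺/Co²⁺) − E°cell = (+1.82) − (+2.160) = -0.34 V.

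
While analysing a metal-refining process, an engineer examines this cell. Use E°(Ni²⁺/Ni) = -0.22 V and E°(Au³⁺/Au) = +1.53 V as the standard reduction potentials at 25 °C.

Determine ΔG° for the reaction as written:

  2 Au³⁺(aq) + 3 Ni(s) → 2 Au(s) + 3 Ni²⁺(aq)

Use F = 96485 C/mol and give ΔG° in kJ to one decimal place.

As written, Au³⁺/Au is reduced (cathode) and Ni²⁺/Ni is oxidised (anode), so E°cell = (+1.53) − (-0.22) = +1.75 V.
Balancing electrons gives n = 6.
ΔG° = −nFE° = −(6)(96485)(+1.75) = -1,013,092 J = -1013.1 kJ.

-1013.1 kJ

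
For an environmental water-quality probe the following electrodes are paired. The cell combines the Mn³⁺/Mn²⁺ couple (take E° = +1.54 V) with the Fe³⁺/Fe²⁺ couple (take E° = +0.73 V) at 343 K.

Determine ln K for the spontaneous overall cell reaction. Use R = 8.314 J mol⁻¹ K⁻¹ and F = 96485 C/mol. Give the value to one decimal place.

Cathode: Mn³⁺/Mn²⁺; anode: Fe³⁺/Fe²⁺. E°cell = (+1.54) − (+0.73) = +0.81 V, with n = 1.
ΔG° = −nFE° = −RT ln K, so ln K = nFE°/(RT) = (1)(96485)(+0.81) / ((8.314)(343)) = 27.406.

27.4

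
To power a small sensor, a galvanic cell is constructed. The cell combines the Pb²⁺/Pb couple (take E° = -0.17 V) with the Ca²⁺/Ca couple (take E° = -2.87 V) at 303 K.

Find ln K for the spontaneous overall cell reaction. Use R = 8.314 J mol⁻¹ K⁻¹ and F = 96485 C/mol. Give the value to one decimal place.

206.8

Cathode: Pb²⁺/Pb; anode: Ca²⁺/Ca. E°cell = (-0.17) − (-2.87) = +2.70 V, with n = 2.
ΔG° = −nFE° = −RT ln K, so ln K = nFE°/(RT) = (2)(96485)(+2.70) / ((8.314)(303)) = 206.824.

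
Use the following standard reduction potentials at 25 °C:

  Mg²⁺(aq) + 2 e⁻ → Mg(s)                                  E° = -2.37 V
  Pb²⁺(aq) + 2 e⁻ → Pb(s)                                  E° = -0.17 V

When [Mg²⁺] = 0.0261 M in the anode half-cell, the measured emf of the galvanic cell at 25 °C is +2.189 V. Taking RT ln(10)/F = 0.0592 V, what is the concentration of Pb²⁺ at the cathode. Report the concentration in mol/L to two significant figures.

0.011 M

Pb²⁺/Pb is the cathode, Mg²⁺/Mg the anode: E°cell = +2.20 V, n = 2.
Overall reaction: Pb²⁺(aq) + Mg(s) → Pb(s) + Mg²⁺(aq); Q = [Mg²⁺]^1/[Pb²⁺]^1.
From E = E° − (0.0592/n) log Q: log Q = (E° − E)·n/0.0592 = (+2.20 − (+2.189))·2/0.0592 = 0.3716.
So 1·log[Pb²⁺] = 1·log(0.0261) − log Q = -1.5834 − (0.3716) = -1.9550; [Pb²⁺] = 10^(-1.9550) ≈ 0.011 M.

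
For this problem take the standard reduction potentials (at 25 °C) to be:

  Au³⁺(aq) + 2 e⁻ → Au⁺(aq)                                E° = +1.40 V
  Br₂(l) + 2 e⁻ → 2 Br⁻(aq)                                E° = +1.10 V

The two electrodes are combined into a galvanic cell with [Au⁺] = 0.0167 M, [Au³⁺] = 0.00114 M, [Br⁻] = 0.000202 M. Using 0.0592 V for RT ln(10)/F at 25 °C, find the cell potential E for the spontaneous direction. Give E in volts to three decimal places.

Au³⁺/Au⁺ is the cathode (higher E°), Br₂/Br⁻ the anode: E°cell = +1.40 − (+1.10) = +0.30 V, n = 2.
Overall: Au³⁺(aq) + 2 Br⁻(aq) → Au⁺(aq) + Br₂(l)
Q = [Au⁺] / ([Au³⁺]·[Br⁻]^2); log Q = 8.555.
E = E° − (0.0592/n) log Q = +0.30 − (0.0592/2)(8.555) = +0.047 V.

+0.047 V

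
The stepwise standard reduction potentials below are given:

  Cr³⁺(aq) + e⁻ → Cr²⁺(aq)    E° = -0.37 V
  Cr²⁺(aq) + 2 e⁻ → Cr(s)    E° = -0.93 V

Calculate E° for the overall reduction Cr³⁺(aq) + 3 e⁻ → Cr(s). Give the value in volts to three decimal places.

-0.743 V

Standard free energies of sequential steps add: ΔG°₃ = ΔG°₁ + ΔG°₂, so n₃E°₃ = n₁E°₁ + n₂E°₂.
E°₃ = (1×-0.37 + 2×-0.93) / 3 = (-2.230) / 3 = -0.743 V.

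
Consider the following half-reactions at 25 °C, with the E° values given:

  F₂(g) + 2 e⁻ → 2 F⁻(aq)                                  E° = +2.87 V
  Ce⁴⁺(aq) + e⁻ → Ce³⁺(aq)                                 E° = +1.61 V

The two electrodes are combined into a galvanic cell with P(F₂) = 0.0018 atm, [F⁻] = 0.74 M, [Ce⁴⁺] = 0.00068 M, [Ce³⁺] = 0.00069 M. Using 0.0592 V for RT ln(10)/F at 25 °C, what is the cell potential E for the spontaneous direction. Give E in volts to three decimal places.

+1.187 V

F₂/F⁻ is the cathode (higher E°), Ce⁴⁺/Ce³⁺ the anode: E°cell = +2.87 − (+1.61) = +1.26 V, n = 2.
Overall: F₂(g) + 2 Ce³⁺(aq) → 2 F⁻(aq) + 2 Ce⁴⁺(aq)
Q = [F⁻]^2·[Ce⁴⁺]^2 / (P(F₂)·[Ce³⁺]^2); log Q = 2.471.
E = E° − (0.0592/n) log Q = +1.26 − (0.0592/2)(2.471) = +1.187 V.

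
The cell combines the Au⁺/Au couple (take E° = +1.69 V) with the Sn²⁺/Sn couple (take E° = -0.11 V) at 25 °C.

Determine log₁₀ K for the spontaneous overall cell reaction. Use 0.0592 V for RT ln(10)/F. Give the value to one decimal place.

Cathode: Au⁺/Au; anode: Sn²⁺/Sn. E°cell = +1.80 V, n = 2.
log K = nE°cell / 0.0592 = (2)(+1.80) / 0.0592 = 60.8.

60.8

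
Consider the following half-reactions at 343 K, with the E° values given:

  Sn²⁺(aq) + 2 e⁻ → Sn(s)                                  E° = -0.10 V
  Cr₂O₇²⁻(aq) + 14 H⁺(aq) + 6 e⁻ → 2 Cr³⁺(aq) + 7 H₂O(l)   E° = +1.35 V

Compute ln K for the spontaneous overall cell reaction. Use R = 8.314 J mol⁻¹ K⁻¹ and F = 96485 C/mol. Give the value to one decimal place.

294.4

Cathode: Cr₂O₇²⁻/Cr³⁺; anode: Sn²⁺/Sn. E°cell = (+1.35) − (-0.10) = +1.45 V, with n = 6.
ΔG° = −nFE° = −RT ln K, so ln K = nFE°/(RT) = (6)(96485)(+1.45) / ((8.314)(343)) = 294.357.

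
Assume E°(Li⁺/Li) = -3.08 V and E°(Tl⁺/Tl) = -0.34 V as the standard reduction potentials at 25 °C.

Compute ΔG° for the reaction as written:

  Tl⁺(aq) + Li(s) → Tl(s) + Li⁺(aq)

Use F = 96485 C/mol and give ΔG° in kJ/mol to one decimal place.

As written, Tl⁺/Tl is reduced (cathode) and Li⁺/Li is oxidised (anode), so E°cell = (-0.34) − (-3.08) = +2.74 V.
Balancing electrons gives n = 1.
ΔG° = −nFE° = −(1)(96485)(+2.74) = -264,369 J = -264.4 kJ/mol.

-264.4 kJ/mol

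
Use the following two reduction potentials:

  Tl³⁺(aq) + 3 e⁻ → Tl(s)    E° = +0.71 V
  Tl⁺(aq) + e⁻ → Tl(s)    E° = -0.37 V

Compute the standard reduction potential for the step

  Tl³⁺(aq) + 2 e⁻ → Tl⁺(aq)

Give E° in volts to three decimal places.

Sequential free energies add, so n₃E°₃ = n₁E°₁ + n₂E°₂.
With n₃ = 3, and the known step contributing 1×(-0.37) V, the unknown satisfies 2·E° = 3×(+0.71) − 1×(-0.37) = +2.500.
E° = +2.500 / 2 = +1.250 V.

+1.250 V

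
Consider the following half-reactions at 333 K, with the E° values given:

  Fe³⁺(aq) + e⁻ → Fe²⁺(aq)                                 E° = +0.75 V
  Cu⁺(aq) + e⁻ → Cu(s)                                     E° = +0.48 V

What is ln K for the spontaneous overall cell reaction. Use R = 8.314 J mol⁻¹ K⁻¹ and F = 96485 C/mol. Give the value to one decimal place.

Cathode: Fe³⁺/Fe²⁺; anode: Cu⁺/Cu. E°cell = (+0.75) − (+0.48) = +0.27 V, with n = 1.
ΔG° = −nFE° = −RT ln K, so ln K = nFE°/(RT) = (1)(96485)(+0.27) / ((8.314)(333)) = 9.410.

9.4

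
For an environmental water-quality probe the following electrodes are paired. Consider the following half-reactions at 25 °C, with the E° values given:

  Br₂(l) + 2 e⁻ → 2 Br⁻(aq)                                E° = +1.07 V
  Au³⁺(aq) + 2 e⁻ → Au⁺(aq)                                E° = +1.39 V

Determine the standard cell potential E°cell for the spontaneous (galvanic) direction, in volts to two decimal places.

+0.32 V

The Au³⁺/Au⁺ couple has the higher reduction potential, so it is the cathode; Br₂/Br⁻ is oxidised at the anode.
E°cell = E°(cathode) − E°(anode) = (+1.39) − (+1.07) = +0.32 V.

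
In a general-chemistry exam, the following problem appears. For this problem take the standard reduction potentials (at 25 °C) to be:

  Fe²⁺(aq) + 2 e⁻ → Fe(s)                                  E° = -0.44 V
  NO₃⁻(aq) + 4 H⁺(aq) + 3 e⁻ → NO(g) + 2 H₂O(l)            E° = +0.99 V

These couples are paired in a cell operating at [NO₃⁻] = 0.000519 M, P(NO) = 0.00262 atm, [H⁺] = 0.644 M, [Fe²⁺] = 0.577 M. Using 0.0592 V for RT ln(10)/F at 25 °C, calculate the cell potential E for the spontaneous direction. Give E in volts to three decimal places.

NO₃⁻/NO is the cathode (higher E°), Fe²⁺/Fe the anode: E°cell = +0.99 − (-0.44) = +1.43 V, n = 6.
Overall: 2 NO₃⁻(aq) + 8 H⁺(aq) + 3 Fe(s) → 2 NO(g) + 4 H₂O(l) + 3 Fe²⁺(aq)
Q = P(NO)^2·[Fe²⁺]^3 / ([NO₃⁻]^2·[H⁺]^8); log Q = 2.219.
E = E° − (0.0592/n) log Q = +1.43 − (0.0592/6)(2.219) = +1.408 V.

+1.408 V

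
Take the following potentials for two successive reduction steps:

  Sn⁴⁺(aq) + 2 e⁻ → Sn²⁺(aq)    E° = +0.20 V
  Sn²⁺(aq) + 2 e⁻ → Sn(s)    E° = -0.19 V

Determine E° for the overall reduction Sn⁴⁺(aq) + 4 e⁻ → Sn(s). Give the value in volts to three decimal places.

Standard free energies of sequential steps add: ΔG°₃ = ΔG°₁ + ΔG°₂, so n₃E°₃ = n₁E°₁ + n₂E°₂.
E°₃ = (2×+0.20 + 2×-0.19) / 4 = (+0.020) / 4 = +0.005 V.

+0.005 V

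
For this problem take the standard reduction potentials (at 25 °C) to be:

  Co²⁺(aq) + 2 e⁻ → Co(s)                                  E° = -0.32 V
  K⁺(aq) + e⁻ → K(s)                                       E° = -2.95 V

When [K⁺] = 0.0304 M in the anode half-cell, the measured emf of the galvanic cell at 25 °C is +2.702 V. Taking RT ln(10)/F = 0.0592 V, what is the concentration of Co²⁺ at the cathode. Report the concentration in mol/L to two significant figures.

Co²⁺/Co is the cathode, K⁺/K the anode: E°cell = +2.63 V, n = 2.
Overall reaction: Co²⁺(aq) + 2 K(s) → Co(s) + 2 K⁺(aq); Q = [K⁺]^2/[Co²⁺]^1.
From E = E° − (0.0592/n) log Q: log Q = (E° − E)·n/0.0592 = (+2.63 − (+2.702))·2/0.0592 = -2.4324.
So 1·log[Co²⁺] = 2·log(0.0304) − log Q = -3.0343 − (-2.4324) = -0.6019; [Co²⁺] = 10^(-0.6019) ≈ 0.25 M.

0.25 M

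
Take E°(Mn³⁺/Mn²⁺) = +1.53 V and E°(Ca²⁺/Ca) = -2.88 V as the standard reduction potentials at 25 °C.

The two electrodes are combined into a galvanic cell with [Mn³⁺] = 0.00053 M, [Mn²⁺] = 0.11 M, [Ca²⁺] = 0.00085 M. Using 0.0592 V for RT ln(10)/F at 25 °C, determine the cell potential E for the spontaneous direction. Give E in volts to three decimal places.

+4.364 V

Mn³⁺/Mn²⁺ is the cathode (higher E°), Ca²⁺/Ca the anode: E°cell = +1.53 − (-2.88) = +4.41 V, n = 2.
Overall: 2 Mn³⁺(aq) + Ca(s) → 2 Mn²⁺(aq) + Ca²⁺(aq)
Q = [Mn²⁺]^2·[Ca²⁺] / ([Mn³⁺]^2); log Q = 1.564.
E = E° − (0.0592/n) log Q = +4.41 − (0.0592/2)(1.564) = +4.364 V.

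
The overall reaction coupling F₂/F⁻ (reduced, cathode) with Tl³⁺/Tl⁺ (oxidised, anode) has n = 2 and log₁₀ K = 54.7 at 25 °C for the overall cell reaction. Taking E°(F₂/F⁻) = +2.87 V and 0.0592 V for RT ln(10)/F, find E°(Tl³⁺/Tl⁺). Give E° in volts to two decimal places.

+1.25 V

E°cell = (0.0592/n)·log K = (0.0592/2)(54.7) = +1.619 V.
Since F₂/F⁻ is the cathode and Tl³⁺/Tl⁺ the anode, E°cell = E°(F₂/F⁻) − E°(Tl³⁺/Tl⁺).
So E°(Tl³⁺/Tl⁺) = E°(F₂/F⁻) − E°cell = (+2.87) − (+1.619) = +1.25 V.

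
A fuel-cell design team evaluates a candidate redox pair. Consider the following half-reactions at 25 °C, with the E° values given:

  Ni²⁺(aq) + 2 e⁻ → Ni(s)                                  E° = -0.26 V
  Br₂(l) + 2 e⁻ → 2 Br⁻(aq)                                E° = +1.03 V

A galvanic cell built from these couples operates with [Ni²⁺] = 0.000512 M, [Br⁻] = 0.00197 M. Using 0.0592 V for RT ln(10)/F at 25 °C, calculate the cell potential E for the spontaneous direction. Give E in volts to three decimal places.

+1.548 V

Br₂/Br⁻ is the cathode (higher E°), Ni²⁺/Ni the anode: E°cell = +1.03 − (-0.26) = +1.29 V, n = 2.
Overall: Br₂(l) + Ni(s) → 2 Br⁻(aq) + Ni²⁺(aq)
Q = [Br⁻]^2·[Ni²⁺]; log Q = -8.702.
E = E° − (0.0592/n) log Q = +1.29 − (0.0592/2)(-8.702) = +1.548 V.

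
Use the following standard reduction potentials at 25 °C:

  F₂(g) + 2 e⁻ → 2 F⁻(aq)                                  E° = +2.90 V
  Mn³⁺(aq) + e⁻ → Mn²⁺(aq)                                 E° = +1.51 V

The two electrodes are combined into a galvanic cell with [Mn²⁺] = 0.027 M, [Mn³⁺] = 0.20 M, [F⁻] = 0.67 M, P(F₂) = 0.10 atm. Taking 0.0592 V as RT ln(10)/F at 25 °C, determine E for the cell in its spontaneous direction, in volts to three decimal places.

F₂/F⁻ is the cathode (higher E°), Mn³⁺/Mn²⁺ the anode: E°cell = +2.90 − (+1.51) = +1.39 V, n = 2.
Overall: F₂(g) + 2 Mn²⁺(aq) → 2 F⁻(aq) + 2 Mn³⁺(aq)
Q = [F⁻]^2·[Mn³⁺]^2 / (P(F₂)·[Mn²⁺]^2); log Q = 2.391.
E = E° − (0.0592/n) log Q = +1.39 − (0.0592/2)(2.391) = +1.319 V.

+1.319 V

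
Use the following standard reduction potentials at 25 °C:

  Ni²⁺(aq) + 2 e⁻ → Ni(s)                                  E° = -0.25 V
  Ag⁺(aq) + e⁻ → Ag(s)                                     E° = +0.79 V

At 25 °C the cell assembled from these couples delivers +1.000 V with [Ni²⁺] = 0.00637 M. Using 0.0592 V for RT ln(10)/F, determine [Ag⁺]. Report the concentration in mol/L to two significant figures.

Ag⁺/Ag is the cathode, Ni²⁺/Ni the anode: E°cell = +1.04 V, n = 2.
Overall reaction: 2 Ag⁺(aq) + Ni(s) → 2 Ag(s) + Ni²⁺(aq); Q = [Ni²⁺]^1/[Ag⁺]^2.
From E = E° − (0.0592/n) log Q: log Q = (E° − E)·n/0.0592 = (+1.04 − (+1.000))·2/0.0592 = 1.3514.
So 2·log[Ag⁺] = 1·log(0.00637) − log Q = -2.1959 − (1.3514) = -3.5473; log[Ag⁺] = -3.5473 / 2 = -1.7736; [Ag⁺] = 10^(-1.7736) ≈ 0.017 M.

0.017 M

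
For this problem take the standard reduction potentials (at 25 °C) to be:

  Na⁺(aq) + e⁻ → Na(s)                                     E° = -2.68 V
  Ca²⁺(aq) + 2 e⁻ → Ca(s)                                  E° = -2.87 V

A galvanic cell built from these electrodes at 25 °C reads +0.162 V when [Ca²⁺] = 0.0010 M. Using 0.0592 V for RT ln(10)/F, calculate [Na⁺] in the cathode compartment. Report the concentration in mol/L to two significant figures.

0.011 M

Na⁺/Na is the cathode, Ca²⁺/Ca the anode: E°cell = +0.19 V, n = 2.
Overall reaction: 2 Na⁺(aq) + Ca(s) → 2 Na(s) + Ca²⁺(aq); Q = [Ca²⁺]^1/[Na⁺]^2.
From E = E° − (0.0592/n) log Q: log Q = (E° − E)·n/0.0592 = (+0.19 − (+0.162))·2/0.0592 = 0.9459.
So 2·log[Na⁺] = 1·log(0.001) − log Q = -3.0000 − (0.9459) = -3.9459; log[Na⁺] = -3.9459 / 2 = -1.9729; [Na⁺] = 10^(-1.9729) ≈ 0.011 M.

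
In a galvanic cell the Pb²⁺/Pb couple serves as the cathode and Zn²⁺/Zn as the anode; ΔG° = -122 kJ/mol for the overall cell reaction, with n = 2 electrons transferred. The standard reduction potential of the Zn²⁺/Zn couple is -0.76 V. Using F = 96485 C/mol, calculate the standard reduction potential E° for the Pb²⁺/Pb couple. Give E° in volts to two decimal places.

-0.13 V

E°cell = −ΔG°/(nF) = −(-122×10³)/((2)(96485)) = +0.632 V.
Since Pb²⁺/Pb is the cathode and Zn²⁺/Zn the anode, E°cell = E°(Pb²⁺/Pb) − E°(Zn²⁺/Zn).
So E°(Pb²⁺/Pb) = E°cell + E°(Zn²⁺/Zn) = +0.632 + (-0.76) = -0.13 V.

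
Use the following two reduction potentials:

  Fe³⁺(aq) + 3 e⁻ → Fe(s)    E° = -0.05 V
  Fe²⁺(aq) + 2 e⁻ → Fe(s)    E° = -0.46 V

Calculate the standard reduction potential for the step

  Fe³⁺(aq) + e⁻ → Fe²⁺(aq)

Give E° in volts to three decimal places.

+0.770 V

Sequential free energies add, so n₃E°₃ = n₁E°₁ + n₂E°₂.
With n₃ = 3, and the known step contributing 2×(-0.46) V, the unknown satisfies 1·E° = 3×(-0.05) − 2×(-0.46) = +0.770.
E° = +0.770 / 1 = +0.770 V.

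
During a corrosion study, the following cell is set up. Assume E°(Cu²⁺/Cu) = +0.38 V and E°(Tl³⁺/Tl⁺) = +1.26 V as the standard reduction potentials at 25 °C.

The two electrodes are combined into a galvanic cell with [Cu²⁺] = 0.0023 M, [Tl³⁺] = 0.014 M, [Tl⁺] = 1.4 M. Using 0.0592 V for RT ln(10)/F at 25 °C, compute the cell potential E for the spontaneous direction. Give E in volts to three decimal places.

Tl³⁺/Tl⁺ is the cathode (higher E°), Cu²⁺/Cu the anode: E°cell = +1.26 − (+0.38) = +0.88 V, n = 2.
Overall: Tl³⁺(aq) + Cu(s) → Tl⁺(aq) + Cu²⁺(aq)
Q = [Tl⁺]·[Cu²⁺] / ([Tl³⁺]); log Q = -0.638.
E = E° − (0.0592/n) log Q = +0.88 − (0.0592/2)(-0.638) = +0.899 V.

+0.899 V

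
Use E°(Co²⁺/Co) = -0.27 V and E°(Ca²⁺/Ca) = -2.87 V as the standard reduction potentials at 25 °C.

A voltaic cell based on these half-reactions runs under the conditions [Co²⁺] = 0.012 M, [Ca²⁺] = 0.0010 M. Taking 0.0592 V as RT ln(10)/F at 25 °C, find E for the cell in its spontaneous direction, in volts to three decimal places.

Co²⁺/Co is the cathode (higher E°), Ca²⁺/Ca the anode: E°cell = -0.27 − (-2.87) = +2.60 V, n = 2.
Overall: Co²⁺(aq) + Ca(s) → Co(s) + Ca²⁺(aq)
Q = [Ca²⁺] / ([Co²⁺]); log Q = -1.079.
E = E° − (0.0592/n) log Q = +2.60 − (0.0592/2)(-1.079) = +2.632 V.

+2.632 V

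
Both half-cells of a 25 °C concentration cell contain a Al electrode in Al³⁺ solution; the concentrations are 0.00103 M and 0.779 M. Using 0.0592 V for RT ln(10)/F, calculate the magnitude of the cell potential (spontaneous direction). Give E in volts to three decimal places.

+0.057 V

For a concentration cell E°cell = 0. The 0.779 M side is the cathode (reduction is favoured where [Al³⁺] is higher).
With n = 3, E = −(0.0592/3) log([Al³⁺]ₐₙ/[Al³⁺]꜀ₐₜ) = −(0.0592/3) log(0.00103/0.779) = −(0.0592/3)(-2.879) = +0.057 V.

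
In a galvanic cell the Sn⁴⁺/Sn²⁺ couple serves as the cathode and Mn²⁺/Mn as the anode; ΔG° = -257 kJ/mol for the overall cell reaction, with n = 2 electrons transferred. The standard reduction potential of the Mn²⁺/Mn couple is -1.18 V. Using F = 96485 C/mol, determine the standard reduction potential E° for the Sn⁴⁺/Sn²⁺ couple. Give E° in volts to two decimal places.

E°cell = −ΔG°/(nF) = −(-257×10³)/((2)(96485)) = +1.332 V.
Since Sn⁴⁺/Sn²⁺ is the cathode and Mn²⁺/Mn the anode, E°cell = E°(Sn⁴⁺/Sn²⁺) − E°(Mn²⁺/Mn).
So E°(Sn⁴⁺/Sn²⁺) = E°cell + E°(Mn²⁺/Mn) = +1.332 + (-1.18) = +0.15 V.

+0.15 V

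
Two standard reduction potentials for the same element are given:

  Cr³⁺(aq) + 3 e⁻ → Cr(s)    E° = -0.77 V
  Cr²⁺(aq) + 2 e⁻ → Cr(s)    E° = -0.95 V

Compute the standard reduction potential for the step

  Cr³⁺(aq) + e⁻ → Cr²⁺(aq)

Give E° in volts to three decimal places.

-0.410 V

Sequential free energies add, so n₃E°₃ = n₁E°₁ + n₂E°₂.
With n₃ = 3, and the known step contributing 2×(-0.95) V, the unknown satisfies 1·E° = 3×(-0.77) − 2×(-0.95) = -0.410.
E° = -0.410 / 1 = -0.410 V.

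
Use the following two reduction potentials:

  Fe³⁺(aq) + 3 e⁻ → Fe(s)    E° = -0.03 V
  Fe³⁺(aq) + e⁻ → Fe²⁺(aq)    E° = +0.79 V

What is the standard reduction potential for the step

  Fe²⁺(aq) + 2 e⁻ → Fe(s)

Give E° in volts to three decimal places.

Sequential free energies add, so n₃E°₃ = n₁E°₁ + n₂E°₂.
With n₃ = 3, and the known step contributing 1×(+0.79) V, the unknown satisfies 2·E° = 3×(-0.03) − 1×(+0.79) = -0.880.
E° = -0.880 / 2 = -0.440 V.

-0.440 V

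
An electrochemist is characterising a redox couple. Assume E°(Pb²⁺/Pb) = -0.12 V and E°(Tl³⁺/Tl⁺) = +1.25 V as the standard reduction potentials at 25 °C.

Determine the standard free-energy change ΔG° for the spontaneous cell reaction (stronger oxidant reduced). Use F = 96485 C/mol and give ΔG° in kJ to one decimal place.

-264.4 kJ

Tl³⁺/Tl⁺ (E° = +1.25 V) is the cathode; Pb²⁺/Pb (E° = -0.12 V) is the anode, so E°cell = +1.37 V.
Balancing electrons gives n = 2 (lcm of 2 and 2).
ΔG° = −nFE° = −(2)(96485)(+1.37) = -264,369 J = -264.4 kJ.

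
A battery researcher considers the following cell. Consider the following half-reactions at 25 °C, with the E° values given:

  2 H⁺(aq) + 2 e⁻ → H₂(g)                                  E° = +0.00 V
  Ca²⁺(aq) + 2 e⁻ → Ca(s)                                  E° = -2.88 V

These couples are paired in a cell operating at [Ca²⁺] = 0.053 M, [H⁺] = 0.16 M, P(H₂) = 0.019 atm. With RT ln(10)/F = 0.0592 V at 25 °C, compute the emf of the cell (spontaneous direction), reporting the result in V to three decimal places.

H⁺/H₂ is the cathode (higher E°), Ca²⁺/Ca the anode: E°cell = +0.00 − (-2.88) = +2.88 V, n = 2.
Overall: 2 H⁺(aq) + Ca(s) → H₂(g) + Ca²⁺(aq)
Q = P(H₂)·[Ca²⁺] / ([H⁺]^2); log Q = -1.405.
E = E° − (0.0592/n) log Q = +2.88 − (0.0592/2)(-1.405) = +2.922 V.

+2.922 V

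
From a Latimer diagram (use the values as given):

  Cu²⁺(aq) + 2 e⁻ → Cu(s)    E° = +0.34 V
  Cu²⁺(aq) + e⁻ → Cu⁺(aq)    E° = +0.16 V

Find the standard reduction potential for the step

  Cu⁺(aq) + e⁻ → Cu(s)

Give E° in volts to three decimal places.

Sequential free energies add, so n₃E°₃ = n₁E°₁ + n₂E°₂.
With n₃ = 2, and the known step contributing 1×(+0.16) V, the unknown satisfies 1·E° = 2×(+0.34) − 1×(+0.16) = +0.520.
E° = +0.520 / 1 = +0.520 V.

+0.520 V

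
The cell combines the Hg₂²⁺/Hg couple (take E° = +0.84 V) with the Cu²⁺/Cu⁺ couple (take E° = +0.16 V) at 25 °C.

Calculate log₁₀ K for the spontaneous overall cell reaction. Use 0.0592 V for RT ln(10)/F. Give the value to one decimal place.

Cathode: Hg₂²⁺/Hg; anode: Cu²⁺/Cu⁺. E°cell = +0.68 V, n = 2.
log K = nE°cell / 0.0592 = (2)(+0.68) / 0.0592 = 23.0.

23.0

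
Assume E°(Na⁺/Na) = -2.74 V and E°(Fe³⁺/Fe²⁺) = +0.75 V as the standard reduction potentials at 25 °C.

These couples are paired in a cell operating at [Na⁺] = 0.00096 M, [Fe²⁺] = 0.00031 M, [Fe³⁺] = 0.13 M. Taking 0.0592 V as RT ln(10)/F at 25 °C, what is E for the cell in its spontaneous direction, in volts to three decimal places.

+3.824 V

Fe³⁺/Fe²⁺ is the cathode (higher E°), Na⁺/Na the anode: E°cell = +0.75 − (-2.74) = +3.49 V, n = 1.
Overall: Fe³⁺(aq) + Na(s) → Fe²⁺(aq) + Na⁺(aq)
Q = [Fe²⁺]·[Na⁺] / ([Fe³⁺]); log Q = -5.640.
E = E° − (0.0592/n) log Q = +3.49 − (0.0592/1)(-5.640) = +3.824 V.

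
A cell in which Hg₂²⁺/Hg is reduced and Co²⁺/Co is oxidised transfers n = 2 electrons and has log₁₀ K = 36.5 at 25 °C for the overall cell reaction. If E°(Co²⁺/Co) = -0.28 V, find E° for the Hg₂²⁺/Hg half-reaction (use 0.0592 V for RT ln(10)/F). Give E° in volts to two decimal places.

E°cell = (0.0592/n)·log K = (0.0592/2)(36.5) = +1.080 V.
Since Hg₂²⁺/Hg is the cathode and Co²⁺/Co the anode, E°cell = E°(Hg₂²⁺/Hg) − E°(Co²⁺/Co).
So E°(Hg₂²⁺/Hg) = E°cell + E°(Co²⁺/Co) = +1.080 + (-0.28) = +0.80 V.

+0.80 V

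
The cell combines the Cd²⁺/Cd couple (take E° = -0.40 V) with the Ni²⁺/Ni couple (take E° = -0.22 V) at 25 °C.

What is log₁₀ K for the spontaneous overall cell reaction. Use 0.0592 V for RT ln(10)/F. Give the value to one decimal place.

6.1

Cathode: Ni²⁺/Ni; anode: Cd²⁺/Cd. E°cell = +0.18 V, n = 2.
log K = nE°cell / 0.0592 = (2)(+0.18) / 0.0592 = 6.1.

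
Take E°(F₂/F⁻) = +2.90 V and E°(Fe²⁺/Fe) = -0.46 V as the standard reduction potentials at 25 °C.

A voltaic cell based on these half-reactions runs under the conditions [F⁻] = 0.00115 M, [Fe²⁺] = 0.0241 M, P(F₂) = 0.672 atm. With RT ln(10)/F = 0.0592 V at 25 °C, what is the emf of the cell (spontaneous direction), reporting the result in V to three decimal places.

F₂/F⁻ is the cathode (higher E°), Fe²⁺/Fe the anode: E°cell = +2.90 − (-0.46) = +3.36 V, n = 2.
Overall: F₂(g) + Fe(s) → 2 F⁻(aq) + Fe²⁺(aq)
Q = [F⁻]^2·[Fe²⁺] / (P(F₂)); log Q = -7.324.
E = E° − (0.0592/n) log Q = +3.36 − (0.0592/2)(-7.324) = +3.577 V.

+3.577 V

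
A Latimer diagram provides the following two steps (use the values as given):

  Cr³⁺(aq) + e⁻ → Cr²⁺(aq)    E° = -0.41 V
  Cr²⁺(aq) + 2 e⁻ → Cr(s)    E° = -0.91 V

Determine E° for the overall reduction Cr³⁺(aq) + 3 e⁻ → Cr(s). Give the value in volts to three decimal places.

Adding the free-energy changes (−nFE°) of the two steps gives −n₃FE°₃ = −n₁FE°₁ − n₂FE°₂.
E°₃ = (1×-0.41 + 2×-0.91) / 3 = (-2.230) / 3 = -0.743 V.

-0.743 V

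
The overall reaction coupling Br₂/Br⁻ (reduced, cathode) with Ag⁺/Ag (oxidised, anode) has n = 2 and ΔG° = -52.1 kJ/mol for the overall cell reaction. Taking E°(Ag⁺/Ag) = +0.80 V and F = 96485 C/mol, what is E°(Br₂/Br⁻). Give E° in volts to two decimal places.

E°cell = −ΔG°/(nF) = −(-52.1×10³)/((2)(96485)) = +0.270 V.
Since Br₂/Br⁻ is the cathode and Ag⁺/Ag the anode, E°cell = E°(Br₂/Br⁻) − E°(Ag⁺/Ag).
So E°(Br₂/Br⁻) = E°cell + E°(Ag⁺/Ag) = +0.270 + (+0.80) = +1.07 V.

+1.07 V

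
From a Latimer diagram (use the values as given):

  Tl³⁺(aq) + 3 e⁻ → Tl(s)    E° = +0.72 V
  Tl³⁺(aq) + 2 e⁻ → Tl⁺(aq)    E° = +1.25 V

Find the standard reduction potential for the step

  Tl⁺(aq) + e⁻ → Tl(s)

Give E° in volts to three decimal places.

-0.340 V

Sequential free energies add, so n₃E°₃ = n₁E°₁ + n₂E°₂.
With n₃ = 3, and the known step contributing 2×(+1.25) V, the unknown satisfies 1·E° = 3×(+0.72) − 2×(+1.25) = -0.340.
E° = -0.340 / 1 = -0.340 V.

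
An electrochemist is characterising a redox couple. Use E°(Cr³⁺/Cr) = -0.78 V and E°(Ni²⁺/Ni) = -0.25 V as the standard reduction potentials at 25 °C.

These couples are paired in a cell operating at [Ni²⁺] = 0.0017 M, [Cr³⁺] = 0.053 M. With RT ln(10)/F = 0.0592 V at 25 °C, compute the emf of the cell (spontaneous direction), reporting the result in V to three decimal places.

Ni²⁺/Ni is the cathode (higher E°), Cr³⁺/Cr the anode: E°cell = -0.25 − (-0.78) = +0.53 V, n = 6.
Overall: 3 Ni²⁺(aq) + 2 Cr(s) → 3 Ni(s) + 2 Cr³⁺(aq)
Q = [Cr³⁺]^2 / ([Ni²⁺]^3); log Q = 5.757.
E = E° − (0.0592/n) log Q = +0.53 − (0.0592/6)(5.757) = +0.473 V.

+0.473 V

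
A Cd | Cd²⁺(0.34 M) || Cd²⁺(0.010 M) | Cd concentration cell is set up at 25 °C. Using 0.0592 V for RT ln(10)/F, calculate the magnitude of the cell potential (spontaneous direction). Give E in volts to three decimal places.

For a concentration cell E°cell = 0. The 0.34 M side is the cathode (reduction is favoured where [Cd²⁺] is higher).
With n = 2, E = −(0.0592/2) log([Cd²⁺]ₐₙ/[Cd²⁺]꜀ₐₜ) = −(0.0592/2) log(0.01/0.34) = −(0.0592/2)(-1.531) = +0.045 V.

+0.045 V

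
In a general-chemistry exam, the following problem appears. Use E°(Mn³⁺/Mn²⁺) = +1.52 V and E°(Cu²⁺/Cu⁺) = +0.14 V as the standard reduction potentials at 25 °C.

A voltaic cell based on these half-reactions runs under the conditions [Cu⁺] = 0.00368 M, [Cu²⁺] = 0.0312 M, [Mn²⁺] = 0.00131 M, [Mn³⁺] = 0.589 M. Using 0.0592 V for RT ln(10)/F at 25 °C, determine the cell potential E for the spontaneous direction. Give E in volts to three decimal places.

Mn³⁺/Mn²⁺ is the cathode (higher E°), Cu²⁺/Cu⁺ the anode: E°cell = +1.52 − (+0.14) = +1.38 V, n = 1.
Overall: Mn³⁺(aq) + Cu⁺(aq) → Mn²⁺(aq) + Cu²⁺(aq)
Q = [Mn²⁺]·[Cu²⁺] / ([Mn³⁺]·[Cu⁺]); log Q = -1.725.
E = E° − (0.0592/n) log Q = +1.38 − (0.0592/1)(-1.725) = +1.482 V.

+1.482 V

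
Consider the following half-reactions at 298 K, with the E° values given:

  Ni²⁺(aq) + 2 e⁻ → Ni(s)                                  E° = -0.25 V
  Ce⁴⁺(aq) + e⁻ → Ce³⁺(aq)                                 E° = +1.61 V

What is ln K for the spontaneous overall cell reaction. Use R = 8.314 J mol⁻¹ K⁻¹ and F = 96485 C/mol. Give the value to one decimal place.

144.9

Cathode: Ce⁴⁺/Ce³⁺; anode: Ni²⁺/Ni. E°cell = (+1.61) − (-0.25) = +1.86 V, with n = 2.
ΔG° = −nFE° = −RT ln K, so ln K = nFE°/(RT) = (2)(96485)(+1.86) / ((8.314)(298)) = 144.869.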